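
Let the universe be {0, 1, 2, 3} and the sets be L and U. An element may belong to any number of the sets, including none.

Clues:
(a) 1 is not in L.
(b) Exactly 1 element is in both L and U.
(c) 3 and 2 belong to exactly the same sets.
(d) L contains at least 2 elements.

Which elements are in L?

L = {0, 2, 3}

From (a): 1 ∉ L.
Suppose 0 ∉ L: no assignment then satisfies all the clues, so 0 ∈ L.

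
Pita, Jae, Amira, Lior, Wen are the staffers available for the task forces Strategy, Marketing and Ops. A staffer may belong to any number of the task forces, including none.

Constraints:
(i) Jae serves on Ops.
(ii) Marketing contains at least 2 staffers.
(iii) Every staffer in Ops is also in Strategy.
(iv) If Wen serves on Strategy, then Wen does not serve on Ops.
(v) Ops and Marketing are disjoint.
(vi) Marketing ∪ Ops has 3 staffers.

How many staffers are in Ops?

1

From (i): Jae ∈ Ops.
(iii) with Jae ∈ Ops: Jae ∈ Strategy.
(v) (disjoint): Jae ∉ Marketing.
Suppose Pita ∈ Ops: no assignment then satisfies all the clues, so Pita ∉ Ops.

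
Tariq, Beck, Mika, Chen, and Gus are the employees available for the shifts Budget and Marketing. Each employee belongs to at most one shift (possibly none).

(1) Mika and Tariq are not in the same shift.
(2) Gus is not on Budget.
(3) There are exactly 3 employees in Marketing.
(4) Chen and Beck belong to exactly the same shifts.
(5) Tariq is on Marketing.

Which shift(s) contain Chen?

Chen: Marketing

From (2): Gus ∉ Budget.
From (5): Tariq ∈ Marketing.
(1): Mika ∉ Marketing.
Suppose Chen ∈ Budget: no assignment then satisfies all the clues, so Chen ∉ Budget.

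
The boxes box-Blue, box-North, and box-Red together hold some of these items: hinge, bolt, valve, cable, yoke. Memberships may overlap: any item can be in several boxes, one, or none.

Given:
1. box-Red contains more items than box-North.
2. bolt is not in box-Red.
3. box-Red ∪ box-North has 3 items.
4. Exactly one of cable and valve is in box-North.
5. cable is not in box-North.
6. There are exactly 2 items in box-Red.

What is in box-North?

box-North = {valve}

From (2): bolt ∉ box-Red.
From (5): cable ∉ box-North.
(4) (exactly one): valve ∈ box-North.
Suppose hinge ∈ box-North: no assignment then satisfies all the clues, so hinge ∉ box-North.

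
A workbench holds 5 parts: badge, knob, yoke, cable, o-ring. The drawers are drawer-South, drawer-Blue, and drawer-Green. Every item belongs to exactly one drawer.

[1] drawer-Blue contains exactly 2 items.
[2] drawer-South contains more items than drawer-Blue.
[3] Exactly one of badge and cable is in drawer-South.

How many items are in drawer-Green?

0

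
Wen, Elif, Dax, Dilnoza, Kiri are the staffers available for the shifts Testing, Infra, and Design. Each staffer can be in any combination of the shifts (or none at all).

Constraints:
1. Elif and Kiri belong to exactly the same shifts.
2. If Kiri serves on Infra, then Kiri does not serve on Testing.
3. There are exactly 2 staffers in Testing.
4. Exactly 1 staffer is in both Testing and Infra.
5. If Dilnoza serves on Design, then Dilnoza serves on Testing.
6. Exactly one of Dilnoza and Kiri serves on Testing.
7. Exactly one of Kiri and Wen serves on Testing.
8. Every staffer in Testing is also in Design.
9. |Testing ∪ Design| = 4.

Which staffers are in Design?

Design = {Dilnoza, Elif, Kiri, Wen}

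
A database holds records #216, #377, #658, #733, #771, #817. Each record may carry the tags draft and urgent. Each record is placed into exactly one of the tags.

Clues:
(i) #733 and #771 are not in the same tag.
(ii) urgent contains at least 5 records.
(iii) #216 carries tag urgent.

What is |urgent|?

5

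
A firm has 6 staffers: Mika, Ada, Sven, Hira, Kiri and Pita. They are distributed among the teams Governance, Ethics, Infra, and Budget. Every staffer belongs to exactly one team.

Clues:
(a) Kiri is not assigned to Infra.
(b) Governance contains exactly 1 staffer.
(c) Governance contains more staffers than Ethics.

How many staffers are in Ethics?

From (a): Kiri ∉ Infra.
Suppose Mika ∈ Ethics: no assignment then satisfies all the clues, so Mika ∉ Ethics.

0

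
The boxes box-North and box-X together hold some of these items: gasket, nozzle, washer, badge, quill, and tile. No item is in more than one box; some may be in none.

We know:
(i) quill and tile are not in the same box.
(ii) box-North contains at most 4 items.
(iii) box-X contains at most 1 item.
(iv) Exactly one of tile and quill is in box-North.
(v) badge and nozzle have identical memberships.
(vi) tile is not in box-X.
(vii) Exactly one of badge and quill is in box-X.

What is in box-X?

box-X = {quill}

From (vi): tile ∉ box-X.
Suppose gasket ∈ box-X: no assignment then satisfies all the clues, so gasket ∉ box-X.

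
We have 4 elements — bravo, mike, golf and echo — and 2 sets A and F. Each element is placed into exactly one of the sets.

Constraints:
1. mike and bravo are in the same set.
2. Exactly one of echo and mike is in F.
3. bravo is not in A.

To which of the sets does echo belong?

echo: A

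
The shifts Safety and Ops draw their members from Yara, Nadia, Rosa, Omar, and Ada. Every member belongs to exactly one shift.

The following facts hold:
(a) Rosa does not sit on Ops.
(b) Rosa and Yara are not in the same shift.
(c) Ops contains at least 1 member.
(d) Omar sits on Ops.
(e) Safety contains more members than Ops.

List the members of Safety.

Safety = {Ada, Nadia, Rosa}

From (a): Rosa ∉ Ops.
From (d): Omar ∈ Ops.
Only one shift left: Rosa ∈ Safety.
(b): Yara ∉ Safety.
Only one shift left: Yara ∈ Ops.
Suppose Nadia ∉ Safety: no assignment then satisfies all the clues, so Nadia ∈ Safety.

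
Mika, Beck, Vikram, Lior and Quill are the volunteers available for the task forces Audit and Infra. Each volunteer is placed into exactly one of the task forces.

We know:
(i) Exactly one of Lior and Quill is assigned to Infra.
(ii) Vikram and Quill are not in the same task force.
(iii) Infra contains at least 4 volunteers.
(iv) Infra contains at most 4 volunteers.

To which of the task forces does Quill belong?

Quill: Audit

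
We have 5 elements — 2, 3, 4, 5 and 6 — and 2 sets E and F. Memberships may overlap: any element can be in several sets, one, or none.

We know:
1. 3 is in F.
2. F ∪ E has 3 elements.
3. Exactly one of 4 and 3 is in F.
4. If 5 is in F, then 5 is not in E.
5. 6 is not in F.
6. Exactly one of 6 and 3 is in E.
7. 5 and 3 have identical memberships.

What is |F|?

2

From (1): 3 ∈ F.
From (5): 6 ∉ F.
(3) (exactly one): 4 ∉ F.
(7): 5 matches 3: 5 ∈ F.
(4): 5 ∉ E.
(7): 3 matches 5: 3 ∉ E.
(6) (exactly one): 6 ∈ E.
Suppose 2 ∈ E: no assignment then satisfies all the clues, so 2 ∉ E.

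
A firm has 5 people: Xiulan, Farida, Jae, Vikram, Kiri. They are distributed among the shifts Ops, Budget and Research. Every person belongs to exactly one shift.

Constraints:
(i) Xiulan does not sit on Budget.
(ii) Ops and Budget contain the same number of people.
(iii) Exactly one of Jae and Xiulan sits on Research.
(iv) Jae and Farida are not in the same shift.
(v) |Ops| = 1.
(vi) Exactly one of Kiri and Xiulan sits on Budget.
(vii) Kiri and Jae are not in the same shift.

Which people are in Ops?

Ops = {Jae}

From (i): Xiulan ∉ Budget.
(vi) (exactly one): Kiri ∈ Budget.
(vii): Jae ∉ Budget.
Suppose Xiulan ∈ Ops: no assignment then satisfies all the clues, so Xiulan ∉ Ops.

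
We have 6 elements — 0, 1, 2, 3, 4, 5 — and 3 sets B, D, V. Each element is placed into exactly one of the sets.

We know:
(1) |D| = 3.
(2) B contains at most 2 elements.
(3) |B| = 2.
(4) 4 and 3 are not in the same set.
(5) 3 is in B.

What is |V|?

1

From (5): 3 ∈ B.
(4): 4 ∉ B.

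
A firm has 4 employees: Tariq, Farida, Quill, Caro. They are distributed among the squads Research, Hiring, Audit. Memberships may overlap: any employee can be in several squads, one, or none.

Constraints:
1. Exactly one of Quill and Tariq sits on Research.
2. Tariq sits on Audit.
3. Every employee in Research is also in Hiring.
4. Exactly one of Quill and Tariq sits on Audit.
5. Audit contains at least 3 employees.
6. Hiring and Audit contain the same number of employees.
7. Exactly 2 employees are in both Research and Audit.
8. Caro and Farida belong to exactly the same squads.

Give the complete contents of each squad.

Research = {Caro, Farida, Quill}; Hiring = {Caro, Farida, Quill}; Audit = {Caro, Farida, Tariq}

From (2): Tariq ∈ Audit.
(4) (exactly one): Quill ∉ Audit.
(5): only 3 candidates remain for Audit, so all are in.
Suppose Tariq ∈ Research: no assignment then satisfies all the clues, so Tariq ∉ Research.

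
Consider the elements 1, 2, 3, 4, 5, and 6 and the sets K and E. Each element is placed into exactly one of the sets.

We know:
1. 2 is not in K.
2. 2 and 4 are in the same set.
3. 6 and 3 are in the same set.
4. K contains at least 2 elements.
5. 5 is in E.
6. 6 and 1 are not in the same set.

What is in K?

K = {3, 6}

From (1): 2 ∉ K.
From (5): 5 ∈ E.
(2): 4 matches 2: 4 ∉ K.
Only one set left: 2 ∈ E.
Only one set left: 4 ∈ E.
Suppose 1 ∈ K: no assignment then satisfies all the clues, so 1 ∉ K.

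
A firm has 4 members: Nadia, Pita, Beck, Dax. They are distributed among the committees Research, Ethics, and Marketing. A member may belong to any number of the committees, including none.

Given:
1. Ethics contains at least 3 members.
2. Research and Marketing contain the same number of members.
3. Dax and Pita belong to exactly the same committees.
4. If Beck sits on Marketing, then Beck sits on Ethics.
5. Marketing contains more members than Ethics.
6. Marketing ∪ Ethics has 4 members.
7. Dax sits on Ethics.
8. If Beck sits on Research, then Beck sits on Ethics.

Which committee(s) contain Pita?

From (7): Dax ∈ Ethics.
(3): Pita matches Dax: Pita ∈ Ethics.
Suppose Pita ∉ Research: no assignment then satisfies all the clues, so Pita ∈ Research.

Pita: Ethics, Marketing, Research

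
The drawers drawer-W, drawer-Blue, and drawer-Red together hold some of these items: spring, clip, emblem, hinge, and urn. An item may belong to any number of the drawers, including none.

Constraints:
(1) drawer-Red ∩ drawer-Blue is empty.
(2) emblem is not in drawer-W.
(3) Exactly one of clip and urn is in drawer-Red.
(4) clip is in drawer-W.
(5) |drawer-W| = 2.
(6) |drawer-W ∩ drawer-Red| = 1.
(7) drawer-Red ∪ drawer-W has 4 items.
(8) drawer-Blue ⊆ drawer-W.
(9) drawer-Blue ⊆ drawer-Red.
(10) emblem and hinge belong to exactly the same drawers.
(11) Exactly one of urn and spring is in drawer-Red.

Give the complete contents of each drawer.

drawer-W = {clip, urn}; drawer-Blue = {}; drawer-Red = {emblem, hinge, urn}

From (2): emblem ∉ drawer-W.
From (4): clip ∈ drawer-W.
(8) contrapositive: emblem ∉ drawer-Blue.
(10): hinge matches emblem: hinge ∉ drawer-W.
(10): hinge matches emblem: hinge ∉ drawer-Blue.
Suppose spring ∈ drawer-W: no assignment then satisfies all the clues, so spring ∉ drawer-W.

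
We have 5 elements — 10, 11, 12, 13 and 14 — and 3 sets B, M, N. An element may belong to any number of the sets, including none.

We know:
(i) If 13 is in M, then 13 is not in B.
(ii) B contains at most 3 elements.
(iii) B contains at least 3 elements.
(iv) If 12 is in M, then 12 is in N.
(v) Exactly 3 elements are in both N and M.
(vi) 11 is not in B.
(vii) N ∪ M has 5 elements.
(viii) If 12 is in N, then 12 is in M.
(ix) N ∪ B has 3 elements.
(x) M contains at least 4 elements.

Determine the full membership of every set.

From (vi): 11 ∉ B.
Suppose 10 ∉ B: no assignment then satisfies all the clues, so 10 ∈ B.

B = {10, 12, 14}; M = {10, 11, 12, 13, 14}; N = {10, 12, 14}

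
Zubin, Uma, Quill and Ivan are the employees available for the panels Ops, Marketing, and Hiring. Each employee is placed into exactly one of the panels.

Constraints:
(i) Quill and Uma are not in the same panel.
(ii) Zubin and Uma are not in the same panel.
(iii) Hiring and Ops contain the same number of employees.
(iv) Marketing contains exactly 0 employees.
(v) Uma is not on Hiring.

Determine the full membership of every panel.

Ops = {Ivan, Uma}; Marketing = {}; Hiring = {Quill, Zubin}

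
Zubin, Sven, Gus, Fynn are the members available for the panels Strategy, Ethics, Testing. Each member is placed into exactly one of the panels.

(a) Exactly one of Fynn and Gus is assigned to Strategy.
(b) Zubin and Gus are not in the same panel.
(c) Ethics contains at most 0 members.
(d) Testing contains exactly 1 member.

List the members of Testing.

Testing = {Gus}

(c): Ethics already has 0, so the rest are out.
Suppose Zubin ∈ Testing: no assignment then satisfies all the clues, so Zubin ∉ Testing.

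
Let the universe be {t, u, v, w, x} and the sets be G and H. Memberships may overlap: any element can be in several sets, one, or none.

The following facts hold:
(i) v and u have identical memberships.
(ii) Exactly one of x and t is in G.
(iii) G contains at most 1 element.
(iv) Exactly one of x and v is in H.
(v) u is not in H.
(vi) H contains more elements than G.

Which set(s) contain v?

v: none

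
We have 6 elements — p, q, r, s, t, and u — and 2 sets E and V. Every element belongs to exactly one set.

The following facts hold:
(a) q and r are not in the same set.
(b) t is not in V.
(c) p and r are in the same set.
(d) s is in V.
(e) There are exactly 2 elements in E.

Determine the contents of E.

E = {q, t}

From (b): t ∉ V.
From (d): s ∈ V.
Only one set left: t ∈ E.
Suppose p ∈ E: no assignment then satisfies all the clues, so p ∉ E.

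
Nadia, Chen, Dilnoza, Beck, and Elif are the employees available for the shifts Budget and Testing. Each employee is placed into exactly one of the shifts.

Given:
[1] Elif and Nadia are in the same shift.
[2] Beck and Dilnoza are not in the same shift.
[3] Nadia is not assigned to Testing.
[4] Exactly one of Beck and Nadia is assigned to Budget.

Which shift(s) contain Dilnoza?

Dilnoza: Budget

From (3): Nadia ∉ Testing.
(1): Elif matches Nadia: Elif ∉ Testing.
Only one shift left: Nadia ∈ Budget.
Only one shift left: Elif ∈ Budget.
(4) (exactly one): Beck ∉ Budget.
Only one shift left: Beck ∈ Testing.
(2): Dilnoza ∉ Testing.
Only one shift left: Dilnoza ∈ Budget.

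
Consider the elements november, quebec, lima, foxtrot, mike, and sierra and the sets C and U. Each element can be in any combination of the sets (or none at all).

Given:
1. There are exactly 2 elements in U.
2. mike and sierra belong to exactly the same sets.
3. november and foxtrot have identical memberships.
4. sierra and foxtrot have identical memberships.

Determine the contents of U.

U = {lima, quebec}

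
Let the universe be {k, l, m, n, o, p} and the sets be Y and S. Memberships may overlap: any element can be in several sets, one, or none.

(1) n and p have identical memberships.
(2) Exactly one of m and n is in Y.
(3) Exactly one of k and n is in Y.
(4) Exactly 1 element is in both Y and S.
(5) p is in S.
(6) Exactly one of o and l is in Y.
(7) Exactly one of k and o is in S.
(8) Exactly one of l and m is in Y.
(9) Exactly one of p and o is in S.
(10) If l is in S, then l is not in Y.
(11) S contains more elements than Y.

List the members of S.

S = {k, l, n, p}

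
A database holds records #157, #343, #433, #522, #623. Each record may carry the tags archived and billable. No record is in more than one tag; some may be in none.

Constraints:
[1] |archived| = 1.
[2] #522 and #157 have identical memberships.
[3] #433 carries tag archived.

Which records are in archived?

archived = {#433}

From (3): #433 ∈ archived.
(1): archived already has 1, so the rest are out.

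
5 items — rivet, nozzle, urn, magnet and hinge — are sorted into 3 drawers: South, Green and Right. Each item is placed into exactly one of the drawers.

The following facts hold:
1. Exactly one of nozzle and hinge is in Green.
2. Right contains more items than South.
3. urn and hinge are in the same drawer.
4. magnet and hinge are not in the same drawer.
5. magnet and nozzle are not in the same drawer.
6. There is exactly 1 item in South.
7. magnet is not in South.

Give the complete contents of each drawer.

South = {nozzle}; Green = {hinge, urn}; Right = {magnet, rivet}

From (7): magnet ∉ South.
Suppose rivet ∈ South: no assignment then satisfies all the clues, so rivet ∉ South.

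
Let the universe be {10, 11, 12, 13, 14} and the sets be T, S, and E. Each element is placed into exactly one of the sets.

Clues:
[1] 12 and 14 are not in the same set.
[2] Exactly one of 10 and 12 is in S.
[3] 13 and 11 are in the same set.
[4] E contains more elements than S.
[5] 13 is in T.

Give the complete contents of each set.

T = {11, 13}; S = {12}; E = {10, 14}

From (5): 13 ∈ T.
(3): 11 matches 13: 11 ∈ T.
Suppose 10 ∈ T: no assignment then satisfies all the clues, so 10 ∉ T.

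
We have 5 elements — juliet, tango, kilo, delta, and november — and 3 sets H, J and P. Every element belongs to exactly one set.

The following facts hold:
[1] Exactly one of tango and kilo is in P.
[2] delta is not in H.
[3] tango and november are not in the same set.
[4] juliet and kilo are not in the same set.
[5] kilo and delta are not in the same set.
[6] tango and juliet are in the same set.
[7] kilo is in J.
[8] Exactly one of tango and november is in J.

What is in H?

From (2): delta ∉ H.
From (7): kilo ∈ J.
(1) (exactly one): tango ∈ P.
(3): november ∉ P.
(4): juliet ∉ J.
(5): delta ∉ J.
(6): juliet matches tango: juliet ∉ H.
(6): juliet matches tango: juliet ∈ P.
(8) (exactly one): november ∈ J.
Only one set left: delta ∈ P.

H = {}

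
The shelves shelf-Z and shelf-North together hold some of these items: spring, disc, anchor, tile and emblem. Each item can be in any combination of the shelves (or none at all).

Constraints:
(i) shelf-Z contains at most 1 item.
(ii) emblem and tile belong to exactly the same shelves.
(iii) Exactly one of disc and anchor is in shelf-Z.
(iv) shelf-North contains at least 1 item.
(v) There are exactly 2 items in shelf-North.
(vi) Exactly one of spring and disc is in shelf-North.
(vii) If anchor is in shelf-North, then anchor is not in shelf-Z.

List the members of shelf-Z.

shelf-Z = {disc}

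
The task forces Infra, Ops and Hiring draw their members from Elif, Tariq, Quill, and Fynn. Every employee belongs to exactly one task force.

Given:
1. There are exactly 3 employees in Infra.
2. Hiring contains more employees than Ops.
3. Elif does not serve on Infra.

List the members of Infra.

Infra = {Fynn, Quill, Tariq}

From (3): Elif ∉ Infra.
(1): only 3 candidates remain for Infra, so all are in.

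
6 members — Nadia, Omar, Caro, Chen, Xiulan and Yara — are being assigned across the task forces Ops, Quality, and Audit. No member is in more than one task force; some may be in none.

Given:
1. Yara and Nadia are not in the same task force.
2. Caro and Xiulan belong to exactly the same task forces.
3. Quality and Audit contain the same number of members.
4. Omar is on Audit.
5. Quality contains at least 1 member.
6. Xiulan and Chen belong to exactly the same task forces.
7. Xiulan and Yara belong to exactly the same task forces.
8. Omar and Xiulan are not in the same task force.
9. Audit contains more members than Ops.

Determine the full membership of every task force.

Ops = {}; Quality = {Nadia}; Audit = {Omar}

From (4): Omar ∈ Audit.
(8): Xiulan ∉ Audit.
(2): Caro matches Xiulan: Caro ∉ Audit.
(6): Chen matches Xiulan: Chen ∉ Audit.
(7): Yara matches Xiulan: Yara ∉ Audit.
Suppose Nadia ∈ Ops: no assignment then satisfies all the clues, so Nadia ∉ Ops.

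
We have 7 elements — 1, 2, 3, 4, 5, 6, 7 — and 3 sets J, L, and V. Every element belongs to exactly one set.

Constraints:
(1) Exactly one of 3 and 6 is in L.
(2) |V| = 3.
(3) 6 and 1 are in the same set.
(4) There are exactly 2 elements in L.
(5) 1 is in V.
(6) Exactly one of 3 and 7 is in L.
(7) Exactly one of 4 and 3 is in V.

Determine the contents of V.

V = {1, 4, 6}

From (5): 1 ∈ V.
(3): 6 matches 1: 6 ∉ J.
(3): 6 matches 1: 6 ∉ L.
(3): 6 matches 1: 6 ∈ V.
(1) (exactly one): 3 ∈ L.
(6) (exactly one): 7 ∉ L.
(7) (exactly one): 4 ∈ V.
(2): V already has 3, so the rest are out.
Only one set left: 7 ∈ J.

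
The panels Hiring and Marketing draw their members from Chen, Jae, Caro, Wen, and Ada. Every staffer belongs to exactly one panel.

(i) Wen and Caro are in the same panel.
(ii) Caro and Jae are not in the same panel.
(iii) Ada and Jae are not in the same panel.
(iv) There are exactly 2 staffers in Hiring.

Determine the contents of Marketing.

Marketing = {Ada, Caro, Wen}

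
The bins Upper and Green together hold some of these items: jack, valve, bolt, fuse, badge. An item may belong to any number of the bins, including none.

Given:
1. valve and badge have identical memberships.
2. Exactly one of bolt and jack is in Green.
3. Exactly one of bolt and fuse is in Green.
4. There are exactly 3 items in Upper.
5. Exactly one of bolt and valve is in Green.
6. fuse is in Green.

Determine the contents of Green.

Green = {badge, fuse, jack, valve}

From (6): fuse ∈ Green.
(3) (exactly one): bolt ∉ Green.
(5) (exactly one): valve ∈ Green.
(1): badge matches valve: badge ∈ Green.
(2) (exactly one): jack ∈ Green.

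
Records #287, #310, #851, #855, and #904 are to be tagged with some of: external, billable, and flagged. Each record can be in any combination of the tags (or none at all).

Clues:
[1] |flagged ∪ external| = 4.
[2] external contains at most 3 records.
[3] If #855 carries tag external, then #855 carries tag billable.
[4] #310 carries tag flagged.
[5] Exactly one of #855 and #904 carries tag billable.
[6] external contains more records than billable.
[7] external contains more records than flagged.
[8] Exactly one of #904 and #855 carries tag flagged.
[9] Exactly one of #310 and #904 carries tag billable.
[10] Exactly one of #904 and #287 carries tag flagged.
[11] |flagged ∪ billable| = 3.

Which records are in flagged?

From (4): #310 ∈ flagged.
Suppose #287 ∈ flagged: no assignment then satisfies all the clues, so #287 ∉ flagged.

flagged = {#310, #904}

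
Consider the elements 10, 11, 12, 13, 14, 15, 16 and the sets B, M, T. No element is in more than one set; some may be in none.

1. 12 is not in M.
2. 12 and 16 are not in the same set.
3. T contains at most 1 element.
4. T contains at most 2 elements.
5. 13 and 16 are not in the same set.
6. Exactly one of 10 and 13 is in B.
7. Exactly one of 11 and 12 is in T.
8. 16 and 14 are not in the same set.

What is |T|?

1

From (1): 12 ∉ M.
Suppose 10 ∈ T: no assignment then satisfies all the clues, so 10 ∉ T.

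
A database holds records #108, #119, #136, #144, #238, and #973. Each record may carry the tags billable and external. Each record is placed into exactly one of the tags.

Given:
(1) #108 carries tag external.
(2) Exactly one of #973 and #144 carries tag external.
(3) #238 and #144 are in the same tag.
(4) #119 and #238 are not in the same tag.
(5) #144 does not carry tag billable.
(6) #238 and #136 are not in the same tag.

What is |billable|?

3

From (1): #108 ∈ external.
From (5): #144 ∉ billable.
(3): #238 matches #144: #238 ∉ billable.
Only one tag left: #144 ∈ external.
Only one tag left: #238 ∈ external.
(2) (exactly one): #973 ∉ external.
(4): #119 ∉ external.
(6): #136 ∉ external.
Only one tag left: #119 ∈ billable.
Only one tag left: #136 ∈ billable.
Only one tag left: #973 ∈ billable.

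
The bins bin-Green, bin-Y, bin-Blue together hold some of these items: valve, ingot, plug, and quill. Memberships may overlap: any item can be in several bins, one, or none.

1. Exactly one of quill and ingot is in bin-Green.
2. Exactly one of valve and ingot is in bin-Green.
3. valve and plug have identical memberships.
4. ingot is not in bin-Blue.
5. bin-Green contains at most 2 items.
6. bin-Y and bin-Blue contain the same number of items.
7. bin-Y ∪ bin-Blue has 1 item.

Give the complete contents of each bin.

bin-Green = {ingot}; bin-Y = {quill}; bin-Blue = {quill}

From (4): ingot ∉ bin-Blue.
Suppose valve ∈ bin-Green: no assignment then satisfies all the clues, so valve ∉ bin-Green.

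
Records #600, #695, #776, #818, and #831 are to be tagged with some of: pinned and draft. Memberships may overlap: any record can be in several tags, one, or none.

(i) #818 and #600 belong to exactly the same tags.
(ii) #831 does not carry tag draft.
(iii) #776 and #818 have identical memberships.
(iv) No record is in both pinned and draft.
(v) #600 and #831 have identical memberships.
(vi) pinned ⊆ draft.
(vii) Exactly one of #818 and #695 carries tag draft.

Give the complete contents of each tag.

pinned = {}; draft = {#695}

From (ii): #831 ∉ draft.
(v): #600 matches #831: #600 ∉ draft.
(vi) contrapositive: #600 ∉ pinned.
(vi) contrapositive: #831 ∉ pinned.
(i): #818 matches #600: #818 ∉ pinned.
(i): #818 matches #600: #818 ∉ draft.
(iii): #776 matches #818: #776 ∉ pinned.
(iii): #776 matches #818: #776 ∉ draft.
(vii) (exactly one): #695 ∈ draft.
(iv) (disjoint): #695 ∉ pinned.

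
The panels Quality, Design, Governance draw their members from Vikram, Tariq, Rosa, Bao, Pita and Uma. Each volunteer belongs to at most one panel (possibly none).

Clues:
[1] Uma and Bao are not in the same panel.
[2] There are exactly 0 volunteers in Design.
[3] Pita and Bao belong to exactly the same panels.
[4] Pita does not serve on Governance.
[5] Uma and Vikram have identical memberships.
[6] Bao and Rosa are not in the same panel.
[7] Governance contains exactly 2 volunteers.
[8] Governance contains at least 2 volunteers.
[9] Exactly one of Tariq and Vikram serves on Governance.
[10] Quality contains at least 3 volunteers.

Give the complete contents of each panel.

Quality = {Bao, Pita, Tariq}; Design = {}; Governance = {Uma, Vikram}

From (4): Pita ∉ Governance.
(2): Design already has 0, so the rest are out.
(3): Bao matches Pita: Bao ∉ Governance.
Suppose Vikram ∈ Quality: no assignment then satisfies all the clues, so Vikram ∉ Quality.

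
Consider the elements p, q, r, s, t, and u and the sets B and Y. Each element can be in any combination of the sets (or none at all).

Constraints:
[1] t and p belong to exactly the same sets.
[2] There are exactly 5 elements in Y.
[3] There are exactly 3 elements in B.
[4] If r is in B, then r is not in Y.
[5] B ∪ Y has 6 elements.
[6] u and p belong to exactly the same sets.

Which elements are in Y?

Y = {p, q, s, t, u}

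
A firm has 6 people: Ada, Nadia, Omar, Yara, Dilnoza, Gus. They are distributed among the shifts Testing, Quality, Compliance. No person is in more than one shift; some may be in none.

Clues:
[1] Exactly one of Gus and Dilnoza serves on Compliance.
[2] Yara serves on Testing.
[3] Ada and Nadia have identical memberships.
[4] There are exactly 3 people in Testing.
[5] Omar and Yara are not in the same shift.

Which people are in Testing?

Testing = {Ada, Nadia, Yara}

From (2): Yara ∈ Testing.
(5): Omar ∉ Testing.
Suppose Ada ∉ Testing: no assignment then satisfies all the clues, so Ada ∈ Testing.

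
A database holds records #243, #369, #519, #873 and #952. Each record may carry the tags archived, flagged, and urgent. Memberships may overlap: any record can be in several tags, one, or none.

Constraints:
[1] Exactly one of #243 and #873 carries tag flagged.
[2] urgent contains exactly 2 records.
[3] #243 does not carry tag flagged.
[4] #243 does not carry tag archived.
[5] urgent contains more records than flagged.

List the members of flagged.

flagged = {#873}

From (3): #243 ∉ flagged.
From (4): #243 ∉ archived.
(1) (exactly one): #873 ∈ flagged.
Suppose #369 ∈ flagged: no assignment then satisfies all the clues, so #369 ∉ flagged.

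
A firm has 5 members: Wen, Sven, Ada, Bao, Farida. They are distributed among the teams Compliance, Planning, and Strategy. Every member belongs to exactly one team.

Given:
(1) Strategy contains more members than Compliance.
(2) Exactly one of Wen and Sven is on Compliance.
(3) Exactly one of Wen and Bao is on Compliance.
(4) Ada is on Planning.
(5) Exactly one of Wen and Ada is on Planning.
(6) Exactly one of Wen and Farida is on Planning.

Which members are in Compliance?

Compliance = {Wen}

From (4): Ada ∈ Planning.
(5) (exactly one): Wen ∉ Planning.
(6) (exactly one): Farida ∈ Planning.
Suppose Wen ∉ Compliance: no assignment then satisfies all the clues, so Wen ∈ Compliance.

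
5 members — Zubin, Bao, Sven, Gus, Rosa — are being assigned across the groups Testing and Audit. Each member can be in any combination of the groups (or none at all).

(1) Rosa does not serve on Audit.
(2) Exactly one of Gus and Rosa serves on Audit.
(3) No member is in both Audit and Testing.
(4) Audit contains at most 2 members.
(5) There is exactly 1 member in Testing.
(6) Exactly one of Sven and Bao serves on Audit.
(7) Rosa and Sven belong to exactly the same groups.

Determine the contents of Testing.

Testing = {Zubin}

From (1): Rosa ∉ Audit.
(2) (exactly one): Gus ∈ Audit.
(3) (disjoint): Gus ∉ Testing.
(7): Sven matches Rosa: Sven ∉ Audit.
(6) (exactly one): Bao ∈ Audit.
(3) (disjoint): Bao ∉ Testing.
(4): Audit already has 2, so the rest are out.
Suppose Zubin ∉ Testing: no assignment then satisfies all the clues, so Zubin ∈ Testing.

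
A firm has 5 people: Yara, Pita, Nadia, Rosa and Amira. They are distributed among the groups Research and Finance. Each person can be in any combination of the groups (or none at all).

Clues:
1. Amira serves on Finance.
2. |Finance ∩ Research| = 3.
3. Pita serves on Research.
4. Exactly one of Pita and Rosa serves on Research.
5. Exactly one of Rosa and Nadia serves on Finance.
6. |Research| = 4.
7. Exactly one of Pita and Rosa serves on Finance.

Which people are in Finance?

Finance = {Amira, Nadia, Pita}

From (1): Amira ∈ Finance.
From (3): Pita ∈ Research.
(4) (exactly one): Rosa ∉ Research.
(6): only 4 candidates remain for Research, so all are in.
Suppose Yara ∈ Finance: no assignment then satisfies all the clues, so Yara ∉ Finance.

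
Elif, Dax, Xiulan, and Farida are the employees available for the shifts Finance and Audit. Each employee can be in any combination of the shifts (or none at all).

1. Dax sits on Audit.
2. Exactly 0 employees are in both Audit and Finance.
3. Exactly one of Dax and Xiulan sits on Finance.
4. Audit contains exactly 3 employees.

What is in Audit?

Audit = {Dax, Elif, Farida}

From (1): Dax ∈ Audit.
Suppose Elif ∉ Audit: no assignment then satisfies all the clues, so Elif ∈ Audit.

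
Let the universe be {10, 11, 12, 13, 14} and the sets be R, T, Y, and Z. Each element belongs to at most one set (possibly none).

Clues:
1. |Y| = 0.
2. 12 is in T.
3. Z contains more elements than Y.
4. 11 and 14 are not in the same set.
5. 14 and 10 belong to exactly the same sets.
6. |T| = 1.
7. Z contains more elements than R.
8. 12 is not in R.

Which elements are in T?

From (2): 12 ∈ T.
(1): Y already has 0, so the rest are out.
(6): T already has 1, so the rest are out.

T = {12}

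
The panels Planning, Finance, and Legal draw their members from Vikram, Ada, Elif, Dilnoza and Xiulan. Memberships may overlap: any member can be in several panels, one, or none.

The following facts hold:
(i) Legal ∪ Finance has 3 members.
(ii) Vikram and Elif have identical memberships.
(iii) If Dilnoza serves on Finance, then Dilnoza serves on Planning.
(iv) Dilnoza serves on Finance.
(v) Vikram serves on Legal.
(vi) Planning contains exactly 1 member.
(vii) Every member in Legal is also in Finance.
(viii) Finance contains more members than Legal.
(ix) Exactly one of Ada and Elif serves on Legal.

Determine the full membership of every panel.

Planning = {Dilnoza}; Finance = {Dilnoza, Elif, Vikram}; Legal = {Elif, Vikram}

From (iv): Dilnoza ∈ Finance.
From (v): Vikram ∈ Legal.
(ii): Elif matches Vikram: Elif ∈ Legal.
(iii): Dilnoza ∈ Planning.
(vi): Planning already has 1, so the rest are out.
(vii) with Vikram ∈ Legal: Vikram ∈ Finance.
(vii) with Elif ∈ Legal: Elif ∈ Finance.
(ix) (exactly one): Ada ∉ Legal.
Suppose Ada ∈ Finance: no assignment then satisfies all the clues, so Ada ∉ Finance.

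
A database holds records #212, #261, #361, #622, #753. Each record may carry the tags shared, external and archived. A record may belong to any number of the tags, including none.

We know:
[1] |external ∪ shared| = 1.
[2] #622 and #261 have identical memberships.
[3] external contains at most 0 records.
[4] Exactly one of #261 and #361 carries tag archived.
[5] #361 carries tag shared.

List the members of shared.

shared = {#361}

From (5): #361 ∈ shared.
(3): external already has 0, so the rest are out.
Suppose #212 ∈ shared: no assignment then satisfies all the clues, so #212 ∉ shared.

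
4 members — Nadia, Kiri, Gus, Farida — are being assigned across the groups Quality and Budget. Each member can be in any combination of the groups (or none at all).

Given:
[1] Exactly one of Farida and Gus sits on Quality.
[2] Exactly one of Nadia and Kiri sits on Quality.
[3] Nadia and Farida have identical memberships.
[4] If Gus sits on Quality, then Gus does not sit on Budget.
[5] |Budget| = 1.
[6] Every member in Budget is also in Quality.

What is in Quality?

Quality = {Gus, Kiri}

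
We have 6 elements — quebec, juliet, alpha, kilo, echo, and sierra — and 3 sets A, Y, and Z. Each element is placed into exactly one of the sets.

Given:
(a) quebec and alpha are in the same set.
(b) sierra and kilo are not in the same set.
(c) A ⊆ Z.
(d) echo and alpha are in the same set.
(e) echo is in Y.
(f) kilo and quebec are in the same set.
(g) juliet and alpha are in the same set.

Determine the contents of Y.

Y = {alpha, echo, juliet, kilo, quebec}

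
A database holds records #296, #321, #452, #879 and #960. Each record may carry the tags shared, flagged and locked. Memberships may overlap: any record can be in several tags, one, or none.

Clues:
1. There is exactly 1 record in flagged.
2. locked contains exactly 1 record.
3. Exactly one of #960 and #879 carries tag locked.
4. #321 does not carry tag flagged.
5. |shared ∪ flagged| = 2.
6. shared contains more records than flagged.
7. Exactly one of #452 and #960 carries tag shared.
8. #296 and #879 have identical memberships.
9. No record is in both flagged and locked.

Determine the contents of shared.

shared = {#321, #452}

From (4): #321 ∉ flagged.
Suppose #296 ∈ shared: no assignment then satisfies all the clues, so #296 ∉ shared.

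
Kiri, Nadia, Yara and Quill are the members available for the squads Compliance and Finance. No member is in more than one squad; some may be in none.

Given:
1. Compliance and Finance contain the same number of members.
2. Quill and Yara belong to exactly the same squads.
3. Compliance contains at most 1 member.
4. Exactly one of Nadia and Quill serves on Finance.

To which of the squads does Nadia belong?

Nadia: Finance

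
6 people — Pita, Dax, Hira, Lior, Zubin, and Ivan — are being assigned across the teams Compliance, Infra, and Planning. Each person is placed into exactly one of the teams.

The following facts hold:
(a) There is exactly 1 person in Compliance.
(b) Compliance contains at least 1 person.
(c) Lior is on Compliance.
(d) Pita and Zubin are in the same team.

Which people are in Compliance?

Compliance = {Lior}

From (c): Lior ∈ Compliance.
(a): Compliance already has 1, so the rest are out.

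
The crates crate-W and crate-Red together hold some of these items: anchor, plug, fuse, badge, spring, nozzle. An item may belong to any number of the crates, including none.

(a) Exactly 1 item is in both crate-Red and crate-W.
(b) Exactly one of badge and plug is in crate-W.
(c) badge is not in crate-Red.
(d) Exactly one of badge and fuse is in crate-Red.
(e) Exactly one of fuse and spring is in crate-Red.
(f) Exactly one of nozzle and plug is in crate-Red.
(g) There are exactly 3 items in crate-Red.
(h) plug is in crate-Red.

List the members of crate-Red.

crate-Red = {anchor, fuse, plug}

From (c): badge ∉ crate-Red.
From (h): plug ∈ crate-Red.
(d) (exactly one): fuse ∈ crate-Red.
(e) (exactly one): spring ∉ crate-Red.
(f) (exactly one): nozzle ∉ crate-Red.
(g): only 3 candidates remain for crate-Red, so all are in.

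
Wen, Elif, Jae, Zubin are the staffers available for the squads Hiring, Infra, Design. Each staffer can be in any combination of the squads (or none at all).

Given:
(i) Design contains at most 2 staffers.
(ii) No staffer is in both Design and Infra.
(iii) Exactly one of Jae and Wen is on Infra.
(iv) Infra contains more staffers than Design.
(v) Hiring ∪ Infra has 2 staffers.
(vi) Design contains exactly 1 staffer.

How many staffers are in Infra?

2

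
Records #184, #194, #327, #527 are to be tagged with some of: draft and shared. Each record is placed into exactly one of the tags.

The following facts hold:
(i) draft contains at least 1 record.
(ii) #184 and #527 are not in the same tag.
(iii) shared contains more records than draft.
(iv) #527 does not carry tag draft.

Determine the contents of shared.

shared = {#194, #327, #527}

From (iv): #527 ∉ draft.
Only one tag left: #527 ∈ shared.
(ii): #184 ∉ shared.
Only one tag left: #184 ∈ draft.
Suppose #194 ∉ shared: no assignment then satisfies all the clues, so #194 ∈ shared.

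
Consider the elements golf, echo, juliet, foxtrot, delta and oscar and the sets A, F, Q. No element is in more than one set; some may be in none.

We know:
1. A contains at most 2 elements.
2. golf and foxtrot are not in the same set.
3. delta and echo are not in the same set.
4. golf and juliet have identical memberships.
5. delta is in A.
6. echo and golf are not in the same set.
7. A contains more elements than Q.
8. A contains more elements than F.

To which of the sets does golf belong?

From (5): delta ∈ A.
(3): echo ∉ A.
Suppose golf ∈ A: no assignment then satisfies all the clues, so golf ∉ A.

golf: none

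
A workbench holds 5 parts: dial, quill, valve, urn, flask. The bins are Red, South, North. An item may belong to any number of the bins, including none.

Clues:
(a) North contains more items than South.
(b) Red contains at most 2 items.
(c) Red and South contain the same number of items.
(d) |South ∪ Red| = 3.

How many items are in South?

2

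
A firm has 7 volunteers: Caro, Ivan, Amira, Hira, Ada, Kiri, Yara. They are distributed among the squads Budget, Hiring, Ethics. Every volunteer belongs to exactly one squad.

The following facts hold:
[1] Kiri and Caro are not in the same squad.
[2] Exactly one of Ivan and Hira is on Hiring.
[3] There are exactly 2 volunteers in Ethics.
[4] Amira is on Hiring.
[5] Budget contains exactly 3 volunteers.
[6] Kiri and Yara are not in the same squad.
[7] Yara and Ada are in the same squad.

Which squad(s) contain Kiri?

Kiri: Ethics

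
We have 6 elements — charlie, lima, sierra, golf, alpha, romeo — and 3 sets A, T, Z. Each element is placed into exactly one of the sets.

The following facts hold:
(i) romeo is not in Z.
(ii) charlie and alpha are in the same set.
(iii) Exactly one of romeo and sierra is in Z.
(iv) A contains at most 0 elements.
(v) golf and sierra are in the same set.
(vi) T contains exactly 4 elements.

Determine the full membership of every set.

From (i): romeo ∉ Z.
(iii) (exactly one): sierra ∈ Z.
(iv): A already has 0, so the rest are out.
(v): golf matches sierra: golf ∉ T.
(v): golf matches sierra: golf ∈ Z.
(vi): only 4 candidates remain for T, so all are in.

A = {}; T = {alpha, charlie, lima, romeo}; Z = {golf, sierra}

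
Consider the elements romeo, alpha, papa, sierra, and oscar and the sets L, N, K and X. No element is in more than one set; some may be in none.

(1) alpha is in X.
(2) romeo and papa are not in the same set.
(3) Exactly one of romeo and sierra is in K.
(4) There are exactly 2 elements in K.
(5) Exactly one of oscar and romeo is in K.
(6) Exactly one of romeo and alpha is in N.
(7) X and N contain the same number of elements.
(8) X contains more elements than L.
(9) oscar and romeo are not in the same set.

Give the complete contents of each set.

L = {}; N = {romeo}; K = {oscar, sierra}; X = {alpha}

From (1): alpha ∈ X.
(6) (exactly one): romeo ∈ N.
(9): oscar ∉ N.
(2): papa ∉ N.
(3) (exactly one): sierra ∈ K.
(5) (exactly one): oscar ∈ K.
(4): K already has 2, so the rest are out.
Suppose papa ∈ L: no assignment then satisfies all the clues, so papa ∉ L.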